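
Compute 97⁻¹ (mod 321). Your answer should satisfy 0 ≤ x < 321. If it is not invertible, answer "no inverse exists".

Apply the Euclidean algorithm to 321 and 97:
321 = 3*97 + 30
97 = 3*30 + 7
30 = 4*7 + 2
7 = 3*2 + 1
2 = 2*1 + 0
gcd = 1, so the inverse exists. Back-substitute:
1 = 7 − 3·2
1 = −3·30 + 13·7
1 = 13·97 − 42·30
1 = −42·321 + 139·97
So 97·139 ≡ 1 (mod 321).

139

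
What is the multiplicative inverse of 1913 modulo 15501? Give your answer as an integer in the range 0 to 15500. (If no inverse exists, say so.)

2990

gcd(15501, 1913) by repeated division:
15501 = 8×1913 + 197
1913 = 9×197 + 140
197 = 1×140 + 57
140 = 2×57 + 26
57 = 2×26 + 5
26 = 5×5 + 1
5 = 5×1 + 0
The gcd is 1. Working backward:
1 = 26 − 5·5
1 = −5·57 + 11·26
1 = 11·140 − 27·57
1 = −27·197 + 38·140
1 = 38·1913 − 369·197
1 = −369·15501 + 2990·1913
So 1913·2990 ≡ 1 (mod 15501).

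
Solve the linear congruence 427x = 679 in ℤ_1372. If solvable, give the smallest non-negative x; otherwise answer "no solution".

53

First find gcd(427, 1372):
1372 = 3×427 + 91
427 = 4×91 + 63
91 = 1×63 + 28
63 = 2×28 + 7
28 = 4×7 + 0
gcd = 7 and 7 | 679, so solutions exist. Divide through by 7: 61x ≡ 97 (mod 196).
Now find 61⁻¹ mod 196:
196 = 3·61 + 13
61 = 4·13 + 9
13 = 1·9 + 4
9 = 2·4 + 1
4 = 4·1 + 0
Back-substitute:
1 = 9 − 2·4
1 = −2·13 + 3·9
1 = 3·61 − 14·13
1 = −14·196 + 45·61
So 61⁻¹ ≡ 45 (mod 196).
Then x ≡ 45·97 ≡ 53 (mod 196); the smallest non-negative solution is x = 53.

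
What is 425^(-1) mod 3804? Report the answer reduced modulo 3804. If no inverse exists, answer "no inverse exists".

725

Run Euclid on (3804, 425):
3804 = 8×425 + 404
425 = 1×404 + 21
404 = 19×21 + 5
21 = 4×5 + 1
5 = 5×1 + 0
gcd = 1, so the inverse exists. Back-substitute:
1 = 21 − 4·5
1 = −4·404 + 77·21
1 = 77·425 − 81·404
1 = −81·3804 + 725·425
So 425·725 ≡ 1 (mod 3804).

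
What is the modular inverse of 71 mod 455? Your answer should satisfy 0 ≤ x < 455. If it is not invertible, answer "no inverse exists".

141

Extended Euclidean algorithm:
455 = 6·71 + 29
71 = 2·29 + 13
29 = 2·13 + 3
13 = 4·3 + 1
3 = 3·1 + 0
Since gcd(71, 455) = 1, back-substitute to write 1 as a combination:
1 = 13 − 4·3
1 = −4·29 + 9·13
1 = 9·71 − 22·29
1 = −22·455 + 141·71
So 71·141 ≡ 1 (mod 455).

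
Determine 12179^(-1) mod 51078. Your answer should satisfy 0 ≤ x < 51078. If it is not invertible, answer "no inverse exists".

25193

Extended Euclidean algorithm:
51078 = 4*12179 + 2362
12179 = 5*2362 + 369
2362 = 6*369 + 148
369 = 2*148 + 73
148 = 2*73 + 2
73 = 36*2 + 1
2 = 2*1 + 0
Since gcd(12179, 51078) = 1, back-substitute to write 1 as a combination:
1 = 73 − 36·2
1 = −36·148 + 73·73
1 = 73·369 − 182·148
1 = −182·2362 + 1165·369
1 = 1165·12179 − 6007·2362
1 = −6007·51078 + 25193·12179
So 12179·25193 ≡ 1 (mod 51078).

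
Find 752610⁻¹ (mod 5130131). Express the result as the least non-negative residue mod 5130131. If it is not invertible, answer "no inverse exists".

1678613

Apply the Euclidean algorithm to 5130131 and 752610:
5130131 = 6×752610 + 614471
752610 = 1×614471 + 138139
614471 = 4×138139 + 61915
138139 = 2×61915 + 14309
61915 = 4×14309 + 4679
14309 = 3×4679 + 272
4679 = 17×272 + 55
272 = 4×55 + 52
55 = 1×52 + 3
52 = 17×3 + 1
3 = 3×1 + 0
The gcd is 1. Working backward:
1 = 52 − 17·3
1 = −17·55 + 18·52
1 = 18·272 − 89·55
1 = −89·4679 + 1531·272
1 = 1531·14309 − 4682·4679
1 = −4682·61915 + 20259·14309
1 = 20259·138139 − 45200·61915
1 = −45200·614471 + 201059·138139
1 = 201059·752610 − 246259·614471
1 = −246259·5130131 + 1678613·752610
So 752610·1678613 ≡ 1 (mod 5130131).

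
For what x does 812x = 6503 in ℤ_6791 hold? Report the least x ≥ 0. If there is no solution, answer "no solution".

First find gcd(812, 6791):
6791 = 8·812 + 295
812 = 2·295 + 222
295 = 1·222 + 73
222 = 3·73 + 3
73 = 24·3 + 1
3 = 3·1 + 0
gcd = 1, so a unique solution mod 6791 exists.
Back-substitute for the Bézout coefficients:
1 = 73 − 24·3
1 = −24·222 + 73·73
1 = 73·295 − 97·222
1 = −97·812 + 267·295
1 = 267·6791 − 2233·812
So 812·(-2233) ≡ 1 (mod 6791), giving 812⁻¹ ≡ 4558.
x ≡ 812⁻¹·6503 ≡ 4558·6503 ≡ 4750 (mod 6791).

4750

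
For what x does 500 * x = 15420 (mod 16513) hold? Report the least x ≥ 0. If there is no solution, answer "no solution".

5315

First find gcd(500, 16513):
16513 = 33·500 + 13
500 = 38·13 + 6
13 = 2·6 + 1
6 = 6·1 + 0
gcd = 1, so a unique solution mod 16513 exists.
Back-substitute for the Bézout coefficients:
1 = 13 − 2·6
1 = −2·500 + 77·13
1 = 77·16513 − 2543·500
So 500·(-2543) ≡ 1 (mod 16513), giving 500⁻¹ ≡ 13970.
x ≡ 500⁻¹·15420 ≡ 13970·15420 ≡ 5315 (mod 16513).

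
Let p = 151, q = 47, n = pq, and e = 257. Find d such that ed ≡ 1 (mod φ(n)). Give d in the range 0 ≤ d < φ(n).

3893

φ(n) = (p−1)(q−1) = 150·46 = 6900.
Need d with 257·d ≡ 1 (mod 6900). Apply the extended Euclidean algorithm:
6900 = 26×257 + 218
257 = 1×218 + 39
218 = 5×39 + 23
39 = 1×23 + 16
23 = 1×16 + 7
16 = 2×7 + 2
7 = 3×2 + 1
2 = 2×1 + 0
Back-substitute:
1 = 7 − 3·2
1 = −3·16 + 7·7
1 = 7·23 − 10·16
1 = −10·39 + 17·23
1 = 17·218 − 95·39
1 = −95·257 + 112·218
1 = 112·6900 − 3007·257
So 257·(-3007) ≡ 1 (mod 6900), hence d ≡ -3007 ≡ 3893 (mod 6900).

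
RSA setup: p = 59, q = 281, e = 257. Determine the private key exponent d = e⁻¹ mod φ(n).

14913

φ(n) = (p−1)(q−1) = 58·280 = 16240.
Need d with 257·d ≡ 1 (mod 16240). Apply the extended Euclidean algorithm:
16240 = 63·257 + 49
257 = 5·49 + 12
49 = 4·12 + 1
12 = 12·1 + 0
Back-substitute:
1 = 49 − 4·12
1 = −4·257 + 21·49
1 = 21·16240 − 1327·257
So 257·(-1327) ≡ 1 (mod 16240), hence d ≡ -1327 ≡ 14913 (mod 16240).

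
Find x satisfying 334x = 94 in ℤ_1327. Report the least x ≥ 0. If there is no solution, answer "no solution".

779

First find gcd(334, 1327):
1327 = 3·334 + 325
334 = 1·325 + 9
325 = 36·9 + 1
9 = 9·1 + 0
gcd = 1, so a unique solution mod 1327 exists.
Back-substitute for the Bézout coefficients:
1 = 325 − 36·9
1 = −36·334 + 37·325
1 = 37·1327 − 147·334
So 334·(-147) ≡ 1 (mod 1327), giving 334⁻¹ ≡ 1180.
x ≡ 334⁻¹·94 ≡ 1180·94 ≡ 779 (mod 1327).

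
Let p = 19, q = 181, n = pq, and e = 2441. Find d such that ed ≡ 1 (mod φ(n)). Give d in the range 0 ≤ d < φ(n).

φ(n) = (p−1)(q−1) = 18·180 = 3240.
Need d with 2441·d ≡ 1 (mod 3240). Apply the extended Euclidean algorithm:
3240 = 1*2441 + 799
2441 = 3*799 + 44
799 = 18*44 + 7
44 = 6*7 + 2
7 = 3*2 + 1
2 = 2*1 + 0
Back-substitute:
1 = 7 − 3·2
1 = −3·44 + 19·7
1 = 19·799 − 345·44
1 = −345·2441 + 1054·799
1 = 1054·3240 − 1399·2441
So 2441·(-1399) ≡ 1 (mod 3240), hence d ≡ -1399 ≡ 1841 (mod 3240).

1841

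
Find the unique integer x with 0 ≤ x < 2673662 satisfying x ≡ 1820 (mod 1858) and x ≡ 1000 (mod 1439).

Write x = 1820 + 1858·k. Then 1858·k ≡ 1000 − 1820 ≡ 619 (mod 1439).
Need 1858⁻¹ mod 1439. Extended Euclid on (1439, 419):
1439 = 3*419 + 182
419 = 2*182 + 55
182 = 3*55 + 17
55 = 3*17 + 4
17 = 4*4 + 1
4 = 4*1 + 0
Back-substitute:
1 = 17 − 4·4
1 = −4·55 + 13·17
1 = 13·182 − 43·55
1 = −43·419 + 99·182
1 = 99·1439 − 340·419
1858⁻¹ ≡ 1099 (mod 1439), so k ≡ 1099·619 ≡ 1073 (mod 1439).
x = 1820 + 1858·1073 = 1995454.

1995454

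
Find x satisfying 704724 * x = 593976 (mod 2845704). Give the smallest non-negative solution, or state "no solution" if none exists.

First find gcd(704724, 2845704):
2845704 = 4·704724 + 26808
704724 = 26·26808 + 7716
26808 = 3·7716 + 3660
7716 = 2·3660 + 396
3660 = 9·396 + 96
396 = 4·96 + 12
96 = 8·12 + 0
gcd = 12 and 12 | 593976, so solutions exist. Divide through by 12: 58727x ≡ 49498 (mod 237142).
Now find 58727⁻¹ mod 237142:
237142 = 4·58727 + 2234
58727 = 26·2234 + 643
2234 = 3·643 + 305
643 = 2·305 + 33
305 = 9·33 + 8
33 = 4·8 + 1
8 = 8·1 + 0
Back-substitute:
1 = 33 − 4·8
1 = −4·305 + 37·33
1 = 37·643 − 78·305
1 = −78·2234 + 271·643
1 = 271·58727 − 7124·2234
1 = −7124·237142 + 28767·58727
So 58727⁻¹ ≡ 28767 (mod 237142).
Then x ≡ 28767·49498 ≡ 108398 (mod 237142); the smallest non-negative solution is x = 108398.

108398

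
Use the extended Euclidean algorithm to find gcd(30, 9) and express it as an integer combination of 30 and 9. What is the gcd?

3

Euclidean algorithm:
30 = 3·9 + 3
9 = 3·3 + 0
gcd(30, 9) = 3.
Express as a combination:
3 = 30 − 3·9
So 3 = (1)·30 + (-3)·9.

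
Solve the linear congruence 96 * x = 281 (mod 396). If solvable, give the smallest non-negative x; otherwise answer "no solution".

gcd(96, 396):
396 = 4·96 + 12
96 = 8·12 + 0
gcd = 12, but 12 ∤ 281, so the congruence has no solution.

no solution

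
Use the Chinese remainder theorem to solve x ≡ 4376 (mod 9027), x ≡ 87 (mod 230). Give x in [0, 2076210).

1656317

Write x = 4376 + 9027·k. Then 9027·k ≡ 87 − 4376 ≡ 81 (mod 230).
Need 9027⁻¹ mod 230. Extended Euclid on (230, 57):
230 = 4*57 + 2
57 = 28*2 + 1
2 = 2*1 + 0
Back-substitute:
1 = 57 − 28·2
1 = −28·230 + 113·57
9027⁻¹ ≡ 113 (mod 230), so k ≡ 113·81 ≡ 183 (mod 230).
x = 4376 + 9027·183 = 1656317.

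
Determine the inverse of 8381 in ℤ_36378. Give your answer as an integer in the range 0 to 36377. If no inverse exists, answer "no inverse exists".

Extended Euclidean algorithm:
36378 = 4×8381 + 2854
8381 = 2×2854 + 2673
2854 = 1×2673 + 181
2673 = 14×181 + 139
181 = 1×139 + 42
139 = 3×42 + 13
42 = 3×13 + 3
13 = 4×3 + 1
3 = 3×1 + 0
The gcd is 1. Working backward:
1 = 13 − 4·3
1 = −4·42 + 13·13
1 = 13·139 − 43·42
1 = −43·181 + 56·139
1 = 56·2673 − 827·181
1 = −827·2854 + 883·2673
1 = 883·8381 − 2593·2854
1 = −2593·36378 + 11255·8381
So 8381·11255 ≡ 1 (mod 36378).

11255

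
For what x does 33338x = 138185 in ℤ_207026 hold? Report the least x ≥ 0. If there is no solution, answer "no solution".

no solution

gcd(33338, 207026):
207026 = 6*33338 + 6998
33338 = 4*6998 + 5346
6998 = 1*5346 + 1652
5346 = 3*1652 + 390
1652 = 4*390 + 92
390 = 4*92 + 22
92 = 4*22 + 4
22 = 5*4 + 2
4 = 2*2 + 0
gcd = 2, but 2 ∤ 138185, so the congruence has no solution.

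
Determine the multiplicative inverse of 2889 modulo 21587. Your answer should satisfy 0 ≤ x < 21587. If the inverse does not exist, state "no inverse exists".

Run Euclid on (21587, 2889):
21587 = 7×2889 + 1364
2889 = 2×1364 + 161
1364 = 8×161 + 76
161 = 2×76 + 9
76 = 8×9 + 4
9 = 2×4 + 1
4 = 4×1 + 0
The gcd is 1. Working backward:
1 = 9 − 2·4
1 = −2·76 + 17·9
1 = 17·161 − 36·76
1 = −36·1364 + 305·161
1 = 305·2889 − 646·1364
1 = −646·21587 + 4827·2889
So 2889·4827 ≡ 1 (mod 21587).

4827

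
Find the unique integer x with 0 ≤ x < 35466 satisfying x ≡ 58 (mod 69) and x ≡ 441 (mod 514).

955

Write x = 58 + 69·k. Then 69·k ≡ 441 − 58 ≡ 383 (mod 514).
Need 69⁻¹ mod 514. Extended Euclid on (514, 69):
514 = 7×69 + 31
69 = 2×31 + 7
31 = 4×7 + 3
7 = 2×3 + 1
3 = 3×1 + 0
Back-substitute:
1 = 7 − 2·3
1 = −2·31 + 9·7
1 = 9·69 − 20·31
1 = −20·514 + 149·69
69⁻¹ ≡ 149 (mod 514), so k ≡ 149·383 ≡ 13 (mod 514).
x = 58 + 69·13 = 955.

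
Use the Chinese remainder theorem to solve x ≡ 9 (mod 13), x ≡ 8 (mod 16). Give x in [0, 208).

Write x = 9 + 13·k. Then 13·k ≡ 8 − 9 ≡ 15 (mod 16).
Need 13⁻¹ mod 16. Extended Euclid on (16, 13):
16 = 1*13 + 3
13 = 4*3 + 1
3 = 3*1 + 0
Back-substitute:
1 = 13 − 4·3
1 = −4·16 + 5·13
13⁻¹ ≡ 5 (mod 16), so k ≡ 5·15 ≡ 11 (mod 16).
x = 9 + 13·11 = 152.

152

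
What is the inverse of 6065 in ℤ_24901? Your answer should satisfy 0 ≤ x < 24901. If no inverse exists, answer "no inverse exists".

12703

Extended Euclidean algorithm:
24901 = 4*6065 + 641
6065 = 9*641 + 296
641 = 2*296 + 49
296 = 6*49 + 2
49 = 24*2 + 1
2 = 2*1 + 0
gcd = 1, so the inverse exists. Back-substitute:
1 = 49 − 24·2
1 = −24·296 + 145·49
1 = 145·641 − 314·296
1 = −314·6065 + 2971·641
1 = 2971·24901 − 12198·6065
Thus 6065·(-12198) ≡ 1 (mod 24901); reducing, -12198 mod 24901 = 12703.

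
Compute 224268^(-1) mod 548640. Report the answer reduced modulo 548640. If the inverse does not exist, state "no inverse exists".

no inverse exists

Euclidean algorithm on 548640, 224268:
548640 = 2×224268 + 100104
224268 = 2×100104 + 24060
100104 = 4×24060 + 3864
24060 = 6×3864 + 876
3864 = 4×876 + 360
876 = 2×360 + 156
360 = 2×156 + 48
156 = 3×48 + 12
48 = 4×12 + 0
Since gcd = 12 > 1, 224268 is not a unit mod 548640.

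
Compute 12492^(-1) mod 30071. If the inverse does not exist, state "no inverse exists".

Run Euclid on (30071, 12492):
30071 = 2×12492 + 5087
12492 = 2×5087 + 2318
5087 = 2×2318 + 451
2318 = 5×451 + 63
451 = 7×63 + 10
63 = 6×10 + 3
10 = 3×3 + 1
3 = 3×1 + 0
Since gcd(12492, 30071) = 1, back-substitute to write 1 as a combination:
1 = 10 − 3·3
1 = −3·63 + 19·10
1 = 19·451 − 136·63
1 = −136·2318 + 699·451
1 = 699·5087 − 1534·2318
1 = −1534·12492 + 3767·5087
1 = 3767·30071 − 9068·12492
Hence 12492⁻¹ ≡ -9068 ≡ 21003 (mod 30071).

21003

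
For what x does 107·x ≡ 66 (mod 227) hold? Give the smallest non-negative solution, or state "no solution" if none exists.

147

First find gcd(107, 227):
227 = 2*107 + 13
107 = 8*13 + 3
13 = 4*3 + 1
3 = 3*1 + 0
gcd = 1, so a unique solution mod 227 exists.
Back-substitute for the Bézout coefficients:
1 = 13 − 4·3
1 = −4·107 + 33·13
1 = 33·227 − 70·107
So 107·(-70) ≡ 1 (mod 227), giving 107⁻¹ ≡ 157.
x ≡ 107⁻¹·66 ≡ 157·66 ≡ 147 (mod 227).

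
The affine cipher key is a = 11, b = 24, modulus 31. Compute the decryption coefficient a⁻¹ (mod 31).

17

Extended Euclidean algorithm:
31 = 2×11 + 9
11 = 1×9 + 2
9 = 4×2 + 1
2 = 2×1 + 0
Since gcd(11, 31) = 1, back-substitute to write 1 as a combination:
1 = 9 − 4·2
1 = −4·11 + 5·9
1 = 5·31 − 14·11
Hence 11⁻¹ ≡ -14 ≡ 17 (mod 31).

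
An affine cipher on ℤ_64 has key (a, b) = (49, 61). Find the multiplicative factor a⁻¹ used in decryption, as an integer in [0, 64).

17

Extended Euclidean algorithm:
64 = 1×49 + 15
49 = 3×15 + 4
15 = 3×4 + 3
4 = 1×3 + 1
3 = 3×1 + 0
The gcd is 1. Working backward:
1 = 4 − 3
1 = −15 + 4·4
1 = 4·49 − 13·15
1 = −13·64 + 17·49
So 49·17 ≡ 1 (mod 64).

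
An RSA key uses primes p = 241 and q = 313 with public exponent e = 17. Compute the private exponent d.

30833

φ(n) = (p−1)(q−1) = 240·312 = 74880.
Need d with 17·d ≡ 1 (mod 74880). Apply the extended Euclidean algorithm:
74880 = 4404·17 + 12
17 = 1·12 + 5
12 = 2·5 + 2
5 = 2·2 + 1
2 = 2·1 + 0
Back-substitute:
1 = 5 − 2·2
1 = −2·12 + 5·5
1 = 5·17 − 7·12
1 = −7·74880 + 30833·17
So 17·30833 ≡ 1 (mod 74880), hence d = 30833.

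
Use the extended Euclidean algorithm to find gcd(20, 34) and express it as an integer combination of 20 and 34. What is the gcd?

Repeated division:
34 = 1×20 + 14
20 = 1×14 + 6
14 = 2×6 + 2
6 = 3×2 + 0
gcd(20, 34) = 2.
Express as a combination:
2 = 14 − 2·6
2 = −2·20 + 3·14
2 = 3·34 − 5·20
So 2 = (3)·34 + (-5)·20.

2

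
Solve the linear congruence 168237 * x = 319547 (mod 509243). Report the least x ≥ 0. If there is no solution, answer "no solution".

503975

First find gcd(168237, 509243):
509243 = 3·168237 + 4532
168237 = 37·4532 + 553
4532 = 8·553 + 108
553 = 5·108 + 13
108 = 8·13 + 4
13 = 3·4 + 1
4 = 4·1 + 0
gcd = 1, so a unique solution mod 509243 exists.
Back-substitute for the Bézout coefficients:
1 = 13 − 3·4
1 = −3·108 + 25·13
1 = 25·553 − 128·108
1 = −128·4532 + 1049·553
1 = 1049·168237 − 38941·4532
1 = −38941·509243 + 117872·168237
So 168237·(117872) ≡ 1 (mod 509243), giving 168237⁻¹ ≡ 117872.
x ≡ 168237⁻¹·319547 ≡ 117872·319547 ≡ 503975 (mod 509243).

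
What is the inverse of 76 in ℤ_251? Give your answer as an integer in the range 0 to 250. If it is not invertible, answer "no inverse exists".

109

Apply the Euclidean algorithm to 251 and 76:
251 = 3·76 + 23
76 = 3·23 + 7
23 = 3·7 + 2
7 = 3·2 + 1
2 = 2·1 + 0
gcd = 1, so the inverse exists. Back-substitute:
1 = 7 − 3·2
1 = −3·23 + 10·7
1 = 10·76 − 33·23
1 = −33·251 + 109·76
So 76·109 ≡ 1 (mod 251).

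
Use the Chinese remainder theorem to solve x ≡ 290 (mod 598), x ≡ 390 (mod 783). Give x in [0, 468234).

Write x = 290 + 598·k. Then 598·k ≡ 390 − 290 ≡ 100 (mod 783).
Need 598⁻¹ mod 783. Extended Euclid on (783, 598):
783 = 1×598 + 185
598 = 3×185 + 43
185 = 4×43 + 13
43 = 3×13 + 4
13 = 3×4 + 1
4 = 4×1 + 0
Back-substitute:
1 = 13 − 3·4
1 = −3·43 + 10·13
1 = 10·185 − 43·43
1 = −43·598 + 139·185
1 = 139·783 − 182·598
598⁻¹ ≡ 601 (mod 783), so k ≡ 601·100 ≡ 592 (mod 783).
x = 290 + 598·592 = 354306.

354306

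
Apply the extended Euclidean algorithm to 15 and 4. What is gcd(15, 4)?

1

Repeated division:
15 = 3*4 + 3
4 = 1*3 + 1
3 = 3*1 + 0
gcd(15, 4) = 1.
Express as a combination:
1 = 4 − 3
1 = −15 + 4·4
So 1 = (-1)·15 + (4)·4.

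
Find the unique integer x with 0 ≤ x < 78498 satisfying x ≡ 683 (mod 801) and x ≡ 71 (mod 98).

Write x = 683 + 801·k. Then 801·k ≡ 71 − 683 ≡ 74 (mod 98).
Need 801⁻¹ mod 98. Extended Euclid on (98, 17):
98 = 5×17 + 13
17 = 1×13 + 4
13 = 3×4 + 1
4 = 4×1 + 0
Back-substitute:
1 = 13 − 3·4
1 = −3·17 + 4·13
1 = 4·98 − 23·17
801⁻¹ ≡ 75 (mod 98), so k ≡ 75·74 ≡ 62 (mod 98).
x = 683 + 801·62 = 50345.

50345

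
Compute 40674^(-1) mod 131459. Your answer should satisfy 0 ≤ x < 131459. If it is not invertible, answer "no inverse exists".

Run Euclid on (131459, 40674):
131459 = 3·40674 + 9437
40674 = 4·9437 + 2926
9437 = 3·2926 + 659
2926 = 4·659 + 290
659 = 2·290 + 79
290 = 3·79 + 53
79 = 1·53 + 26
53 = 2·26 + 1
26 = 26·1 + 0
Since gcd(40674, 131459) = 1, back-substitute to write 1 as a combination:
1 = 53 − 2·26
1 = −2·79 + 3·53
1 = 3·290 − 11·79
1 = −11·659 + 25·290
1 = 25·2926 − 111·659
1 = −111·9437 + 358·2926
1 = 358·40674 − 1543·9437
1 = −1543·131459 + 4987·40674
So 40674·4987 ≡ 1 (mod 131459).

4987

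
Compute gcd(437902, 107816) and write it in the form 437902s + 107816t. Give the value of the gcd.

Euclidean algorithm:
437902 = 4*107816 + 6638
107816 = 16*6638 + 1608
6638 = 4*1608 + 206
1608 = 7*206 + 166
206 = 1*166 + 40
166 = 4*40 + 6
40 = 6*6 + 4
6 = 1*4 + 2
4 = 2*2 + 0
gcd(437902, 107816) = 2.
Working backward:
2 = 6 − 4
2 = −40 + 7·6
2 = 7·166 − 29·40
2 = −29·206 + 36·166
2 = 36·1608 − 281·206
2 = −281·6638 + 1160·1608
2 = 1160·107816 − 18841·6638
2 = −18841·437902 + 76524·107816
So 2 = (-18841)·437902 + (76524)·107816.

2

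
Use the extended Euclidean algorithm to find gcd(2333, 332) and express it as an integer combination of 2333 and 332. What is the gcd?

1

Euclidean algorithm:
2333 = 7·332 + 9
332 = 36·9 + 8
9 = 1·8 + 1
8 = 8·1 + 0
gcd(2333, 332) = 1.
Working backward:
1 = 9 − 8
1 = −332 + 37·9
1 = 37·2333 − 260·332
So 1 = (37)·2333 + (-260)·332.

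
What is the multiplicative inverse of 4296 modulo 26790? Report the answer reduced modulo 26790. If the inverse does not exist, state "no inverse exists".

no inverse exists

Compute gcd(4296, 26790):
26790 = 6×4296 + 1014
4296 = 4×1014 + 240
1014 = 4×240 + 54
240 = 4×54 + 24
54 = 2×24 + 6
24 = 4×6 + 0
The gcd is 6, not 1, hence no inverse exists.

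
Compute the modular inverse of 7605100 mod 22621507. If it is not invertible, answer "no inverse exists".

5530096

Run Euclid on (22621507, 7605100):
22621507 = 2*7605100 + 7411307
7605100 = 1*7411307 + 193793
7411307 = 38*193793 + 47173
193793 = 4*47173 + 5101
47173 = 9*5101 + 1264
5101 = 4*1264 + 45
1264 = 28*45 + 4
45 = 11*4 + 1
4 = 4*1 + 0
The gcd is 1. Working backward:
1 = 45 − 11·4
1 = −11·1264 + 309·45
1 = 309·5101 − 1247·1264
1 = −1247·47173 + 11532·5101
1 = 11532·193793 − 47375·47173
1 = −47375·7411307 + 1811782·193793
1 = 1811782·7605100 − 1859157·7411307
1 = −1859157·22621507 + 5530096·7605100
So 7605100·5530096 ≡ 1 (mod 22621507).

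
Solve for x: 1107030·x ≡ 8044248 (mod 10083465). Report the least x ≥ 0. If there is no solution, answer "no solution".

no solution

gcd(1107030, 10083465):
10083465 = 9·1107030 + 120195
1107030 = 9·120195 + 25275
120195 = 4·25275 + 19095
25275 = 1·19095 + 6180
19095 = 3·6180 + 555
6180 = 11·555 + 75
555 = 7·75 + 30
75 = 2·30 + 15
30 = 2·15 + 0
gcd = 15, but 15 ∤ 8044248, so the congruence has no solution.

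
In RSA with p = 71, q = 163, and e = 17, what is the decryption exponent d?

10673

φ(n) = (p−1)(q−1) = 70·162 = 11340.
Need d with 17·d ≡ 1 (mod 11340). Apply the extended Euclidean algorithm:
11340 = 667×17 + 1
17 = 17×1 + 0
Back-substitute:
1 = 11340 − 667·17
So 17·(-667) ≡ 1 (mod 11340), hence d ≡ -667 ≡ 10673 (mod 11340).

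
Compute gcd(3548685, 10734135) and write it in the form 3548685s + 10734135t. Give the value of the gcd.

15

Repeated division:
10734135 = 3*3548685 + 88080
3548685 = 40*88080 + 25485
88080 = 3*25485 + 11625
25485 = 2*11625 + 2235
11625 = 5*2235 + 450
2235 = 4*450 + 435
450 = 1*435 + 15
435 = 29*15 + 0
gcd(3548685, 10734135) = 15.
Back-substituting:
15 = 450 − 435
15 = −2235 + 5·450
15 = 5·11625 − 26·2235
15 = −26·25485 + 57·11625
15 = 57·88080 − 197·25485
15 = −197·3548685 + 7937·88080
15 = 7937·10734135 − 24008·3548685
So 15 = (7937)·10734135 + (-24008)·3548685.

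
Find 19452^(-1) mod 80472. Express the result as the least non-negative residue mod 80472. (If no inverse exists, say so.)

no inverse exists

Compute gcd(19452, 80472):
80472 = 4·19452 + 2664
19452 = 7·2664 + 804
2664 = 3·804 + 252
804 = 3·252 + 48
252 = 5·48 + 12
48 = 4·12 + 0
The gcd is 12, not 1, hence no inverse exists.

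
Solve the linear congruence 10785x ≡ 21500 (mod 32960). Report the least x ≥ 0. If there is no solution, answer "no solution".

First find gcd(10785, 32960):
32960 = 3×10785 + 605
10785 = 17×605 + 500
605 = 1×500 + 105
500 = 4×105 + 80
105 = 1×80 + 25
80 = 3×25 + 5
25 = 5×5 + 0
gcd = 5 and 5 | 21500, so solutions exist. Divide through by 5: 2157x ≡ 4300 (mod 6592).
Now find 2157⁻¹ mod 6592:
6592 = 3*2157 + 121
2157 = 17*121 + 100
121 = 1*100 + 21
100 = 4*21 + 16
21 = 1*16 + 5
16 = 3*5 + 1
5 = 5*1 + 0
Back-substitute:
1 = 16 − 3·5
1 = −3·21 + 4·16
1 = 4·100 − 19·21
1 = −19·121 + 23·100
1 = 23·2157 − 410·121
1 = −410·6592 + 1253·2157
So 2157⁻¹ ≡ 1253 (mod 6592).
Then x ≡ 1253·4300 ≡ 2236 (mod 6592); the smallest non-negative solution is x = 2236.

2236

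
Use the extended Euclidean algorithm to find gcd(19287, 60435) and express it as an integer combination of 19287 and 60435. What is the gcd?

Apply Euclid's algorithm to 60435 and 19287:
60435 = 3*19287 + 2574
19287 = 7*2574 + 1269
2574 = 2*1269 + 36
1269 = 35*36 + 9
36 = 4*9 + 0
gcd(19287, 60435) = 9.
Back-substituting:
9 = 1269 − 35·36
9 = −35·2574 + 71·1269
9 = 71·19287 − 532·2574
9 = −532·60435 + 1667·19287
So 9 = (-532)·60435 + (1667)·19287.

9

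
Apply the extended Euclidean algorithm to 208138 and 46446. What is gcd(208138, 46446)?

Repeated division:
208138 = 4*46446 + 22354
46446 = 2*22354 + 1738
22354 = 12*1738 + 1498
1738 = 1*1498 + 240
1498 = 6*240 + 58
240 = 4*58 + 8
58 = 7*8 + 2
8 = 4*2 + 0
gcd(208138, 46446) = 2.
Working backward:
2 = 58 − 7·8
2 = −7·240 + 29·58
2 = 29·1498 − 181·240
2 = −181·1738 + 210·1498
2 = 210·22354 − 2701·1738
2 = −2701·46446 + 5612·22354
2 = 5612·208138 − 25149·46446
So 2 = (5612)·208138 + (-25149)·46446.

2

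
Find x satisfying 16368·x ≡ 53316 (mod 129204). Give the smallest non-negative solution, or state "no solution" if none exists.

First find gcd(16368, 129204):
129204 = 7·16368 + 14628
16368 = 1·14628 + 1740
14628 = 8·1740 + 708
1740 = 2·708 + 324
708 = 2·324 + 60
324 = 5·60 + 24
60 = 2·24 + 12
24 = 2·12 + 0
gcd = 12 and 12 | 53316, so solutions exist. Divide through by 12: 1364x ≡ 4443 (mod 10767).
Now find 1364⁻¹ mod 10767:
10767 = 7*1364 + 1219
1364 = 1*1219 + 145
1219 = 8*145 + 59
145 = 2*59 + 27
59 = 2*27 + 5
27 = 5*5 + 2
5 = 2*2 + 1
2 = 2*1 + 0
Back-substitute:
1 = 5 − 2·2
1 = −2·27 + 11·5
1 = 11·59 − 24·27
1 = −24·145 + 59·59
1 = 59·1219 − 496·145
1 = −496·1364 + 555·1219
1 = 555·10767 − 4381·1364
So 1364·(-4381) ≡ 1 (mod 10767), i.e. 1364⁻¹ ≡ 6386.
Then x ≡ 6386·4443 ≡ 1953 (mod 10767); the smallest non-negative solution is x = 1953.

1953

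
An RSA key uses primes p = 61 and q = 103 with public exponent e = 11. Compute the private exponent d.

4451

φ(n) = (p−1)(q−1) = 60·102 = 6120.
Need d with 11·d ≡ 1 (mod 6120). Apply the extended Euclidean algorithm:
6120 = 556×11 + 4
11 = 2×4 + 3
4 = 1×3 + 1
3 = 3×1 + 0
Back-substitute:
1 = 4 − 3
1 = −11 + 3·4
1 = 3·6120 − 1669·11
So 11·(-1669) ≡ 1 (mod 6120), hence d ≡ -1669 ≡ 4451 (mod 6120).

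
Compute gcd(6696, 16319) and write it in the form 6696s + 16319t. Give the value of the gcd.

Repeated division:
16319 = 2×6696 + 2927
6696 = 2×2927 + 842
2927 = 3×842 + 401
842 = 2×401 + 40
401 = 10×40 + 1
40 = 40×1 + 0
gcd(6696, 16319) = 1.
Working backward:
1 = 401 − 10·40
1 = −10·842 + 21·401
1 = 21·2927 − 73·842
1 = −73·6696 + 167·2927
1 = 167·16319 − 407·6696
So 1 = (167)·16319 + (-407)·6696.

1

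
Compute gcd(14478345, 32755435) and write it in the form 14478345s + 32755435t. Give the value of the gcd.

5

Repeated division:
32755435 = 2*14478345 + 3798745
14478345 = 3*3798745 + 3082110
3798745 = 1*3082110 + 716635
3082110 = 4*716635 + 215570
716635 = 3*215570 + 69925
215570 = 3*69925 + 5795
69925 = 12*5795 + 385
5795 = 15*385 + 20
385 = 19*20 + 5
20 = 4*5 + 0
gcd(14478345, 32755435) = 5.
Back-substituting:
5 = 385 − 19·20
5 = −19·5795 + 286·385
5 = 286·69925 − 3451·5795
5 = −3451·215570 + 10639·69925
5 = 10639·716635 − 35368·215570
5 = −35368·3082110 + 152111·716635
5 = 152111·3798745 − 187479·3082110
5 = −187479·14478345 + 714548·3798745
5 = 714548·32755435 − 1616575·14478345
So 5 = (714548)·32755435 + (-1616575)·14478345.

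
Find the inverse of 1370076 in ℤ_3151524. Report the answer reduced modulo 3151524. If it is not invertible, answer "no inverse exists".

Euclidean algorithm on 3151524, 1370076:
3151524 = 2·1370076 + 411372
1370076 = 3·411372 + 135960
411372 = 3·135960 + 3492
135960 = 38·3492 + 3264
3492 = 1·3264 + 228
3264 = 14·228 + 72
228 = 3·72 + 12
72 = 6·12 + 0
The gcd is 12, not 1, hence no inverse exists.

no inverse exists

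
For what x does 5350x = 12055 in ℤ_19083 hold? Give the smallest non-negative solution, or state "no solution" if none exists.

13075

First find gcd(5350, 19083):
19083 = 3·5350 + 3033
5350 = 1·3033 + 2317
3033 = 1·2317 + 716
2317 = 3·716 + 169
716 = 4·169 + 40
169 = 4·40 + 9
40 = 4·9 + 4
9 = 2·4 + 1
4 = 4·1 + 0
gcd = 1, so a unique solution mod 19083 exists.
Back-substitute for the Bézout coefficients:
1 = 9 − 2·4
1 = −2·40 + 9·9
1 = 9·169 − 38·40
1 = −38·716 + 161·169
1 = 161·2317 − 521·716
1 = −521·3033 + 682·2317
1 = 682·5350 − 1203·3033
1 = −1203·19083 + 4291·5350
So 5350·(4291) ≡ 1 (mod 19083), giving 5350⁻¹ ≡ 4291.
x ≡ 5350⁻¹·12055 ≡ 4291·12055 ≡ 13075 (mod 19083).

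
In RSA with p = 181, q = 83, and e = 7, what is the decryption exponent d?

φ(n) = (p−1)(q−1) = 180·82 = 14760.
Need d with 7·d ≡ 1 (mod 14760). Apply the extended Euclidean algorithm:
14760 = 2108*7 + 4
7 = 1*4 + 3
4 = 1*3 + 1
3 = 3*1 + 0
Back-substitute:
1 = 4 − 3
1 = −7 + 2·4
1 = 2·14760 − 4217·7
So 7·(-4217) ≡ 1 (mod 14760), hence d ≡ -4217 ≡ 10543 (mod 14760).

10543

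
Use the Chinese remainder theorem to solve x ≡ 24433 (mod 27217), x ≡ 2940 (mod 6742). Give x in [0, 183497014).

Write x = 24433 + 27217·k. Then 27217·k ≡ 2940 − 24433 ≡ 5475 (mod 6742).
Need 27217⁻¹ mod 6742. Extended Euclid on (6742, 249):
6742 = 27*249 + 19
249 = 13*19 + 2
19 = 9*2 + 1
2 = 2*1 + 0
Back-substitute:
1 = 19 − 9·2
1 = −9·249 + 118·19
1 = 118·6742 − 3195·249
27217⁻¹ ≡ 3547 (mod 6742), so k ≡ 3547·5475 ≡ 2865 (mod 6742).
x = 24433 + 27217·2865 = 78001138.

78001138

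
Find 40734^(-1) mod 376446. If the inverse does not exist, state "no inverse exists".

Compute gcd(40734, 376446):
376446 = 9*40734 + 9840
40734 = 4*9840 + 1374
9840 = 7*1374 + 222
1374 = 6*222 + 42
222 = 5*42 + 12
42 = 3*12 + 6
12 = 2*6 + 0
Since gcd = 6 > 1, 40734 is not a unit mod 376446.

no inverse exists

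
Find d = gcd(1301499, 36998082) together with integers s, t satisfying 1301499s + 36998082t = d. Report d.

9

Repeated division:
36998082 = 28×1301499 + 556110
1301499 = 2×556110 + 189279
556110 = 2×189279 + 177552
189279 = 1×177552 + 11727
177552 = 15×11727 + 1647
11727 = 7×1647 + 198
1647 = 8×198 + 63
198 = 3×63 + 9
63 = 7×9 + 0
gcd(1301499, 36998082) = 9.
Express as a combination:
9 = 198 − 3·63
9 = −3·1647 + 25·198
9 = 25·11727 − 178·1647
9 = −178·177552 + 2695·11727
9 = 2695·189279 − 2873·177552
9 = −2873·556110 + 8441·189279
9 = 8441·1301499 − 19755·556110
9 = −19755·36998082 + 561581·1301499
So 9 = (-19755)·36998082 + (561581)·1301499.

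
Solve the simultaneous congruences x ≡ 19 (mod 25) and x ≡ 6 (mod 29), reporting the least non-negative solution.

644

Write x = 19 + 25·k. Then 25·k ≡ 6 − 19 ≡ 16 (mod 29).
Need 25⁻¹ mod 29. Extended Euclid on (29, 25):
29 = 1*25 + 4
25 = 6*4 + 1
4 = 4*1 + 0
Back-substitute:
1 = 25 − 6·4
1 = −6·29 + 7·25
25⁻¹ ≡ 7 (mod 29), so k ≡ 7·16 ≡ 25 (mod 29).
x = 19 + 25·25 = 644.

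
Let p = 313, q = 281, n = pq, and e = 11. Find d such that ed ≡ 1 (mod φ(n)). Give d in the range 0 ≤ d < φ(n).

47651

φ(n) = (p−1)(q−1) = 312·280 = 87360.
Need d with 11·d ≡ 1 (mod 87360). Apply the extended Euclidean algorithm:
87360 = 7941·11 + 9
11 = 1·9 + 2
9 = 4·2 + 1
2 = 2·1 + 0
Back-substitute:
1 = 9 − 4·2
1 = −4·11 + 5·9
1 = 5·87360 − 39709·11
So 11·(-39709) ≡ 1 (mod 87360), hence d ≡ -39709 ≡ 47651 (mod 87360).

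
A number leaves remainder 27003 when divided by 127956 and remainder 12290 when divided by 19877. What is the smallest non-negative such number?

1660000191

Write x = 27003 + 127956·k. Then 127956·k ≡ 12290 − 27003 ≡ 5164 (mod 19877).
Need 127956⁻¹ mod 19877. Extended Euclid on (19877, 8694):
19877 = 2·8694 + 2489
8694 = 3·2489 + 1227
2489 = 2·1227 + 35
1227 = 35·35 + 2
35 = 17·2 + 1
2 = 2·1 + 0
Back-substitute:
1 = 35 − 17·2
1 = −17·1227 + 596·35
1 = 596·2489 − 1209·1227
1 = −1209·8694 + 4223·2489
1 = 4223·19877 − 9655·8694
127956⁻¹ ≡ 10222 (mod 19877), so k ≡ 10222·5164 ≡ 12973 (mod 19877).
x = 27003 + 127956·12973 = 1660000191.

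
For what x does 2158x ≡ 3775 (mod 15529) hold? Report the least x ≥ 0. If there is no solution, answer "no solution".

7133

First find gcd(2158, 15529):
15529 = 7·2158 + 423
2158 = 5·423 + 43
423 = 9·43 + 36
43 = 1·36 + 7
36 = 5·7 + 1
7 = 7·1 + 0
gcd = 1, so a unique solution mod 15529 exists.
Back-substitute for the Bézout coefficients:
1 = 36 − 5·7
1 = −5·43 + 6·36
1 = 6·423 − 59·43
1 = −59·2158 + 301·423
1 = 301·15529 − 2166·2158
So 2158·(-2166) ≡ 1 (mod 15529), giving 2158⁻¹ ≡ 13363.
x ≡ 2158⁻¹·3775 ≡ 13363·3775 ≡ 7133 (mod 15529).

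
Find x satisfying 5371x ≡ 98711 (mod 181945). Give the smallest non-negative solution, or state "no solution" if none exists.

152966

First find gcd(5371, 181945):
181945 = 33·5371 + 4702
5371 = 1·4702 + 669
4702 = 7·669 + 19
669 = 35·19 + 4
19 = 4·4 + 3
4 = 1·3 + 1
3 = 3·1 + 0
gcd = 1, so a unique solution mod 181945 exists.
Back-substitute for the Bézout coefficients:
1 = 4 − 3
1 = −19 + 5·4
1 = 5·669 − 176·19
1 = −176·4702 + 1237·669
1 = 1237·5371 − 1413·4702
1 = −1413·181945 + 47866·5371
So 5371·(47866) ≡ 1 (mod 181945), giving 5371⁻¹ ≡ 47866.
x ≡ 5371⁻¹·98711 ≡ 47866·98711 ≡ 152966 (mod 181945).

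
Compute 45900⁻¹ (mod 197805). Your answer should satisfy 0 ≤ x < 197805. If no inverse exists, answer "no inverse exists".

Euclidean algorithm on 197805, 45900:
197805 = 4×45900 + 14205
45900 = 3×14205 + 3285
14205 = 4×3285 + 1065
3285 = 3×1065 + 90
1065 = 11×90 + 75
90 = 1×75 + 15
75 = 5×15 + 0
gcd(45900, 197805) = 15 ≠ 1, so 45900 has no multiplicative inverse modulo 197805.

no inverse exists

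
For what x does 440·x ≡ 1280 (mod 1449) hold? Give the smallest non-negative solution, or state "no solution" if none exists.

First find gcd(440, 1449):
1449 = 3×440 + 129
440 = 3×129 + 53
129 = 2×53 + 23
53 = 2×23 + 7
23 = 3×7 + 2
7 = 3×2 + 1
2 = 2×1 + 0
gcd = 1, so a unique solution mod 1449 exists.
Back-substitute for the Bézout coefficients:
1 = 7 − 3·2
1 = −3·23 + 10·7
1 = 10·53 − 23·23
1 = −23·129 + 56·53
1 = 56·440 − 191·129
1 = −191·1449 + 629·440
So 440·(629) ≡ 1 (mod 1449), giving 440⁻¹ ≡ 629.
x ≡ 440⁻¹·1280 ≡ 629·1280 ≡ 925 (mod 1449).

925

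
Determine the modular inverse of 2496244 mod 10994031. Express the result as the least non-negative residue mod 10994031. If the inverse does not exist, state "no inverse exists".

4911460

Run Euclid on (10994031, 2496244):
10994031 = 4*2496244 + 1009055
2496244 = 2*1009055 + 478134
1009055 = 2*478134 + 52787
478134 = 9*52787 + 3051
52787 = 17*3051 + 920
3051 = 3*920 + 291
920 = 3*291 + 47
291 = 6*47 + 9
47 = 5*9 + 2
9 = 4*2 + 1
2 = 2*1 + 0
The gcd is 1. Working backward:
1 = 9 − 4·2
1 = −4·47 + 21·9
1 = 21·291 − 130·47
1 = −130·920 + 411·291
1 = 411·3051 − 1363·920
1 = −1363·52787 + 23582·3051
1 = 23582·478134 − 213601·52787
1 = −213601·1009055 + 450784·478134
1 = 450784·2496244 − 1115169·1009055
1 = −1115169·10994031 + 4911460·2496244
So 2496244·4911460 ≡ 1 (mod 10994031).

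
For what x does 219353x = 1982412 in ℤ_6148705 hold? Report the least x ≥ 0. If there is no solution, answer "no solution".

4363834

First find gcd(219353, 6148705):
6148705 = 28·219353 + 6821
219353 = 32·6821 + 1081
6821 = 6·1081 + 335
1081 = 3·335 + 76
335 = 4·76 + 31
76 = 2·31 + 14
31 = 2·14 + 3
14 = 4·3 + 2
3 = 1·2 + 1
2 = 2·1 + 0
gcd = 1, so a unique solution mod 6148705 exists.
Back-substitute for the Bézout coefficients:
1 = 3 − 2
1 = −14 + 5·3
1 = 5·31 − 11·14
1 = −11·76 + 27·31
1 = 27·335 − 119·76
1 = −119·1081 + 384·335
1 = 384·6821 − 2423·1081
1 = −2423·219353 + 77920·6821
1 = 77920·6148705 − 2184183·219353
So 219353·(-2184183) ≡ 1 (mod 6148705), giving 219353⁻¹ ≡ 3964522.
x ≡ 219353⁻¹·1982412 ≡ 3964522·1982412 ≡ 4363834 (mod 6148705).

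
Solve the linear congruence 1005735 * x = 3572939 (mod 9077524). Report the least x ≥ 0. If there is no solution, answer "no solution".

First find gcd(1005735, 9077524):
9077524 = 9×1005735 + 25909
1005735 = 38×25909 + 21193
25909 = 1×21193 + 4716
21193 = 4×4716 + 2329
4716 = 2×2329 + 58
2329 = 40×58 + 9
58 = 6×9 + 4
9 = 2×4 + 1
4 = 4×1 + 0
gcd = 1, so a unique solution mod 9077524 exists.
Back-substitute for the Bézout coefficients:
1 = 9 − 2·4
1 = −2·58 + 13·9
1 = 13·2329 − 522·58
1 = −522·4716 + 1057·2329
1 = 1057·21193 − 4750·4716
1 = −4750·25909 + 5807·21193
1 = 5807·1005735 − 225416·25909
1 = −225416·9077524 + 2034551·1005735
So 1005735·(2034551) ≡ 1 (mod 9077524), giving 1005735⁻¹ ≡ 2034551.
x ≡ 1005735⁻¹·3572939 ≡ 2034551·3572939 ≡ 8569 (mod 9077524).

8569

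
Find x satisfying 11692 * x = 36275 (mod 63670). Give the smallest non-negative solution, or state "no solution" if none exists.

no solution

gcd(11692, 63670):
63670 = 5×11692 + 5210
11692 = 2×5210 + 1272
5210 = 4×1272 + 122
1272 = 10×122 + 52
122 = 2×52 + 18
52 = 2×18 + 16
18 = 1×16 + 2
16 = 8×2 + 0
gcd = 2, but 2 ∤ 36275, so the congruence has no solution.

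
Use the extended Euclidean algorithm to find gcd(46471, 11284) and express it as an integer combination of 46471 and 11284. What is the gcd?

Apply Euclid's algorithm to 46471 and 11284:
46471 = 4×11284 + 1335
11284 = 8×1335 + 604
1335 = 2×604 + 127
604 = 4×127 + 96
127 = 1×96 + 31
96 = 3×31 + 3
31 = 10×3 + 1
3 = 3×1 + 0
gcd(46471, 11284) = 1.
Back-substituting:
1 = 31 − 10·3
1 = −10·96 + 31·31
1 = 31·127 − 41·96
1 = −41·604 + 195·127
1 = 195·1335 − 431·604
1 = −431·11284 + 3643·1335
1 = 3643·46471 − 15003·11284
So 1 = (3643)·46471 + (-15003)·11284.

1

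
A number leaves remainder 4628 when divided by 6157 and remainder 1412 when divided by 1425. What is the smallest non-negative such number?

Write x = 4628 + 6157·k. Then 6157·k ≡ 1412 − 4628 ≡ 1059 (mod 1425).
Need 6157⁻¹ mod 1425. Extended Euclid on (1425, 457):
1425 = 3·457 + 54
457 = 8·54 + 25
54 = 2·25 + 4
25 = 6·4 + 1
4 = 4·1 + 0
Back-substitute:
1 = 25 − 6·4
1 = −6·54 + 13·25
1 = 13·457 − 110·54
1 = −110·1425 + 343·457
6157⁻¹ ≡ 343 (mod 1425), so k ≡ 343·1059 ≡ 1287 (mod 1425).
x = 4628 + 6157·1287 = 7928687.

7928687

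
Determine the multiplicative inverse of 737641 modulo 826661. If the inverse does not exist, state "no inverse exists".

Apply the Euclidean algorithm to 826661 and 737641:
826661 = 1*737641 + 89020
737641 = 8*89020 + 25481
89020 = 3*25481 + 12577
25481 = 2*12577 + 327
12577 = 38*327 + 151
327 = 2*151 + 25
151 = 6*25 + 1
25 = 25*1 + 0
gcd = 1, so the inverse exists. Back-substitute:
1 = 151 − 6·25
1 = −6·327 + 13·151
1 = 13·12577 − 500·327
1 = −500·25481 + 1013·12577
1 = 1013·89020 − 3539·25481
1 = −3539·737641 + 29325·89020
1 = 29325·826661 − 32864·737641
Thus 737641·(-32864) ≡ 1 (mod 826661); reducing, -32864 mod 826661 = 793797.

793797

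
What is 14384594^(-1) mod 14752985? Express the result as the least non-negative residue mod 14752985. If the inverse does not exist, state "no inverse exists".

Run Euclid on (14752985, 14384594):
14752985 = 1*14384594 + 368391
14384594 = 39*368391 + 17345
368391 = 21*17345 + 4146
17345 = 4*4146 + 761
4146 = 5*761 + 341
761 = 2*341 + 79
341 = 4*79 + 25
79 = 3*25 + 4
25 = 6*4 + 1
4 = 4*1 + 0
Since gcd(14384594, 14752985) = 1, back-substitute to write 1 as a combination:
1 = 25 − 6·4
1 = −6·79 + 19·25
1 = 19·341 − 82·79
1 = −82·761 + 183·341
1 = 183·4146 − 997·761
1 = −997·17345 + 4171·4146
1 = 4171·368391 − 88588·17345
1 = −88588·14384594 + 3459103·368391
1 = 3459103·14752985 − 3547691·14384594
So 14384594·(-3547691) ≡ 1 (mod 14752985), and -3547691 ≡ 11205294 (mod 14752985).

11205294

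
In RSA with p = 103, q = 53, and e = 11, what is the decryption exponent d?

φ(n) = (p−1)(q−1) = 102·52 = 5304.
Need d with 11·d ≡ 1 (mod 5304). Apply the extended Euclidean algorithm:
5304 = 482×11 + 2
11 = 5×2 + 1
2 = 2×1 + 0
Back-substitute:
1 = 11 − 5·2
1 = −5·5304 + 2411·11
So 11·2411 ≡ 1 (mod 5304), hence d = 2411.

2411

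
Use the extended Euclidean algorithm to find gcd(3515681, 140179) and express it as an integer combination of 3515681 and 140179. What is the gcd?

Apply Euclid's algorithm to 3515681 and 140179:
3515681 = 25*140179 + 11206
140179 = 12*11206 + 5707
11206 = 1*5707 + 5499
5707 = 1*5499 + 208
5499 = 26*208 + 91
208 = 2*91 + 26
91 = 3*26 + 13
26 = 2*13 + 0
gcd(3515681, 140179) = 13.
Express as a combination:
13 = 91 − 3·26
13 = −3·208 + 7·91
13 = 7·5499 − 185·208
13 = −185·5707 + 192·5499
13 = 192·11206 − 377·5707
13 = −377·140179 + 4716·11206
13 = 4716·3515681 − 118277·140179
So 13 = (4716)·3515681 + (-118277)·140179.

13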